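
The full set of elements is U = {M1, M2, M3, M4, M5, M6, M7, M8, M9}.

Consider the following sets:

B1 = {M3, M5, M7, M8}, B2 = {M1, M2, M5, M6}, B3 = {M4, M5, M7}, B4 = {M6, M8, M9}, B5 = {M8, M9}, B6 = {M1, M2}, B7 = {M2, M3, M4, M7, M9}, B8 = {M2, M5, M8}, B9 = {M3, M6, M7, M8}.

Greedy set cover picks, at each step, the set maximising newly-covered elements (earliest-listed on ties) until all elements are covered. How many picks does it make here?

3

Greedy: pick B7 (covers 5 new) → pick B2 (covers 3 new) → pick B1 (covers 1 new). Total picks: 3.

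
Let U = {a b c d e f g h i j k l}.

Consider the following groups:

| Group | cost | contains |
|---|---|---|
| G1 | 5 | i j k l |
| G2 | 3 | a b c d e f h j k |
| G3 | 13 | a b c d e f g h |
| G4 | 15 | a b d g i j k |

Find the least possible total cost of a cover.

18

G1, G3 together cover every point (G1 ∪ G3 = {a, b, c, d, e, f, g, h, i, j, k, l}); total cost 5 + 13 = 18.
The greedy pick G2, G1, G3 costs 21; no covering selection beats 18.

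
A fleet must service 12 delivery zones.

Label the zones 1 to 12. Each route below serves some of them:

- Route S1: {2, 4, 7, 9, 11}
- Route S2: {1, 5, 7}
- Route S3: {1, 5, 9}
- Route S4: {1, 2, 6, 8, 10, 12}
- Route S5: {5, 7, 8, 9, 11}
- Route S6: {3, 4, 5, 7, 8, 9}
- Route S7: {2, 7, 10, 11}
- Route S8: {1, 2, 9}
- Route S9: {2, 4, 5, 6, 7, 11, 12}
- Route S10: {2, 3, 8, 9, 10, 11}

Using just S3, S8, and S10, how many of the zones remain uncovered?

Union of S3, S8, S10 = {1, 2, 3, 5, 8, 9, 10, 11}.
Not covered: 4, 6, 7, 12 — 4 zones.

4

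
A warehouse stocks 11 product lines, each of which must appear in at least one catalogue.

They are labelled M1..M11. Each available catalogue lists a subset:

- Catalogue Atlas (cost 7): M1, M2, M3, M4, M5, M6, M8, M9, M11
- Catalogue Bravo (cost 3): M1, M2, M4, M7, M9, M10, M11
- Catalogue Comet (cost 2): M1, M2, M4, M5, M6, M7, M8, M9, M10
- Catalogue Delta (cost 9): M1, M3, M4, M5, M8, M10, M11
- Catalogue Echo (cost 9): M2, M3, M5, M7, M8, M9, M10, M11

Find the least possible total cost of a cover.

9

Atlas, Comet together cover every product (Atlas ∪ Comet = {M1, M2, M3, M4, M5, M6, M7, M8, M9, M10, M11}); total cost 7 + 2 = 9.
The greedy pick Comet, Bravo, Atlas costs 12; no covering selection beats 9.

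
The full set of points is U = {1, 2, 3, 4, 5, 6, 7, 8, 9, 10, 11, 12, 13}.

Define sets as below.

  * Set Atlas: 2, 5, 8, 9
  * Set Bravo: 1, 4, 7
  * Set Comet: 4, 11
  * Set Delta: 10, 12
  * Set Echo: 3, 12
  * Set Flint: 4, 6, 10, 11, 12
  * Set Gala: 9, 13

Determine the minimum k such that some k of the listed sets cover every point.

5

Atlas, Bravo, Echo, Flint, and Gala cover everything between them: the union {1, 2, 3, 4, 5, 6, 7, 8, 9, 10, 11, 12, 13} is all of U.
No 4 of the 7 sets cover everything (all 35 combinations miss at least one point), so 5 is optimal.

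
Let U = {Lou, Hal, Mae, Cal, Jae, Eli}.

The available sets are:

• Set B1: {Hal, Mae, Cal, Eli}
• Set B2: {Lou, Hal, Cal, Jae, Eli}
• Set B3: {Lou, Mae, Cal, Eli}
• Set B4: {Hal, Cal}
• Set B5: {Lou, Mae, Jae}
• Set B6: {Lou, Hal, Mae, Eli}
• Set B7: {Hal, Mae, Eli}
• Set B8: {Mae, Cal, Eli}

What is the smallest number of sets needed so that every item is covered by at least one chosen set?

2

B1 and B2 cover everything between them: the union {Lou, Hal, Mae, Cal, Jae, Eli} is all of U.
No single set has all 6 items (the largest, B2, has 5), so 2 is optimal.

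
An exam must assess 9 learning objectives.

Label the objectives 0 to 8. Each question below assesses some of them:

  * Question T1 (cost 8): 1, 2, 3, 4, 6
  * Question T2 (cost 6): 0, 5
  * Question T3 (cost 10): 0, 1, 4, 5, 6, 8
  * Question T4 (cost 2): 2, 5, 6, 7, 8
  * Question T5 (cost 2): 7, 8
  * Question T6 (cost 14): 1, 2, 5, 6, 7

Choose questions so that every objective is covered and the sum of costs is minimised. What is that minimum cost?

T1, T2, T5 together cover every objective (T1 ∪ T2 ∪ T5 = {0, 1, 2, 3, 4, 5, 6, 7, 8}); total cost 8 + 6 + 2 = 16.
No covering selection has total cost below 16.

16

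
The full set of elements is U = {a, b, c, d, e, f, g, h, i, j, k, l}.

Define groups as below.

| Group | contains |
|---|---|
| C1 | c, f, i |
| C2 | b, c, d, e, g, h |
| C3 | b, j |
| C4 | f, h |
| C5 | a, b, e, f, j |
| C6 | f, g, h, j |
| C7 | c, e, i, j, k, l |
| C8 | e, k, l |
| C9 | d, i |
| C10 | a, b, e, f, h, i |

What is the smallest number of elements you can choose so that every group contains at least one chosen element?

4

Take T = {h, i, j, k}. Each listed group contains at least one of these, so T is a hitting set of size 4.
The groups C3, C4, C8, C9 are pairwise disjoint, so any hitting set needs a separate element for each — at least 4. Hence 4 is optimal.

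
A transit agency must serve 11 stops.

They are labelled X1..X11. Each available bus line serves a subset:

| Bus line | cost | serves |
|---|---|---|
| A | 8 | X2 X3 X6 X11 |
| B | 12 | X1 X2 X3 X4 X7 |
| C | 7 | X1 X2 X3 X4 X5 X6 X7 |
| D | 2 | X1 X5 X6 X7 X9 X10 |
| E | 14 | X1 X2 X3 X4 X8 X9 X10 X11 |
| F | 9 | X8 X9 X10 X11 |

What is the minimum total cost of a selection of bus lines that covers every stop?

16

D, E together cover every stop (D ∪ E = {X1, X2, X3, X4, X5, X6, X7, X8, X9, X10, X11}); total cost 2 + 14 = 16.
The greedy pick D, C, F costs 18; no covering selection beats 16.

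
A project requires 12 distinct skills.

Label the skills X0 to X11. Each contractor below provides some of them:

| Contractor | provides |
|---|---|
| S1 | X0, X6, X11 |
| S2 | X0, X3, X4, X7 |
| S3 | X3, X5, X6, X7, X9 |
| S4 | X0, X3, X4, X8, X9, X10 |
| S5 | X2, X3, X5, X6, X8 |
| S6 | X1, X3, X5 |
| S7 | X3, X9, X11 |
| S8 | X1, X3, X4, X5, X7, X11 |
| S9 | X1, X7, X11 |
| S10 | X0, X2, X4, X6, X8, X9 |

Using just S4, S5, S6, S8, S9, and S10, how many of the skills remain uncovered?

Union of S4, S5, S6, S8, S9, S10 = {X0, X1, X2, X3, X4, X5, X6, X7, X8, X9, X10, X11} — that's every skill, so 0 are uncovered.

0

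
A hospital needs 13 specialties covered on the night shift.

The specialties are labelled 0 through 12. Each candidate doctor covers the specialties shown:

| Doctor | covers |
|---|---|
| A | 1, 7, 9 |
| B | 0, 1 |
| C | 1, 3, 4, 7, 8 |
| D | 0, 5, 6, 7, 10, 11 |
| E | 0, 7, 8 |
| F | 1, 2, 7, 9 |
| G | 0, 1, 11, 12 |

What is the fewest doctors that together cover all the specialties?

4

C and D and F and G together: C ∪ D ∪ F ∪ G = {0, 1, 2, 3, 4, 5, 6, 7, 8, 9, 10, 11, 12} — every specialty is covered.
Only G contains 12, so G is forced; the remaining 9 specialties need at least 3 more doctors (each remaining doctor adds at most 4) — so at least 4 doctors are needed, and 4 is optimal.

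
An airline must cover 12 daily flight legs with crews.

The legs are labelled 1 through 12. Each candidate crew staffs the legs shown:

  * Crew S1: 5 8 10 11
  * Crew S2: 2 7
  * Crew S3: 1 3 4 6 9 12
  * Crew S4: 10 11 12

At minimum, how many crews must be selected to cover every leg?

S1 and S2 and S3 together: S1 ∪ S2 ∪ S3 = {1, 2, 3, 4, 5, 6, 7, 8, 9, 10, 11, 12} — every leg is covered.
Only S3 contains 1, so S3 is forced; the remaining 6 legs need at least 2 more crews (each remaining crew adds at most 4) — so at least 3 crews are needed, and 3 is optimal.

3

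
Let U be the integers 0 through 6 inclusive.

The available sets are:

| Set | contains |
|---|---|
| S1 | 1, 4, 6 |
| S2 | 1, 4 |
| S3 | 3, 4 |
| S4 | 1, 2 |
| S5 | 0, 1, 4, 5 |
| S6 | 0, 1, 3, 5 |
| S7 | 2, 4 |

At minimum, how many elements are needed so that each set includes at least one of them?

2

H = {1, 4} meets every set (each contains at least one member of H), and |H| = 2.
The sets S6, S7 are pairwise disjoint, so any hitting set needs a separate element for each — at least 2. Hence 2 is optimal.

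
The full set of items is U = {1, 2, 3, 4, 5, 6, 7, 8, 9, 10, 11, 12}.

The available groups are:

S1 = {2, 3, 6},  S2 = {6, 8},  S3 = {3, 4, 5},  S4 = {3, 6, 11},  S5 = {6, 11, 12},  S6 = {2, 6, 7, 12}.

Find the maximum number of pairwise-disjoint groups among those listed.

2

S3, S6 are pairwise disjoint (S3={3,4,5}; S6={2,6,7,12}).
Every remaining group overlaps one of these, and no 3 of the listed groups are pairwise disjoint, so 2 is the maximum.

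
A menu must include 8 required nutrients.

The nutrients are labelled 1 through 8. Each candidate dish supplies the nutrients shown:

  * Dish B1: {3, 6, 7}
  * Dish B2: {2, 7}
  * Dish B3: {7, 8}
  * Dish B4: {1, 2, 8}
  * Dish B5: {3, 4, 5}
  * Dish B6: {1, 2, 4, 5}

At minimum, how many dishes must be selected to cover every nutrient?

Take {B1, B4, B6}. Their union is {1, 2, 3, 4, 5, 6, 7, 8}, which is all 8 nutrients.
Only B1 contains 6, so B1 is forced; the remaining 5 nutrients need at least 2 more dishes (each remaining dish adds at most 4) — so at least 3 dishes are needed, and 3 is optimal.

3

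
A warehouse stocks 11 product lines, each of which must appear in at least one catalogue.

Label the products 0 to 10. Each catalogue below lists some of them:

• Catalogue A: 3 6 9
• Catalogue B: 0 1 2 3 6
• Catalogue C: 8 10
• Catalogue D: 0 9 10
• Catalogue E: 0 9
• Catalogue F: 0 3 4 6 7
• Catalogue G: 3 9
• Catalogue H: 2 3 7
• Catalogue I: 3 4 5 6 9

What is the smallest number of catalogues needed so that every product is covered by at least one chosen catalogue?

4

B and C and H and I together: B ∪ C ∪ H ∪ I = {0, 1, 2, 3, 4, 5, 6, 7, 8, 9, 10} — every product is covered.
No 3 of the 9 catalogues cover everything (all 84 combinations miss at least one product), so 4 is optimal.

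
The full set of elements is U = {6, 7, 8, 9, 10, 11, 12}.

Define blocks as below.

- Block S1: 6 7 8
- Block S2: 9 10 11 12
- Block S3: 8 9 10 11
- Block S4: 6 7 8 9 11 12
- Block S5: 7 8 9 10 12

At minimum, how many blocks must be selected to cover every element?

Take {S2, S4}. Their union is {6, 7, 8, 9, 10, 11, 12}, which is all 7 elements.
No single block has all 7 elements (the largest, S4, has 6), so 2 is optimal.

2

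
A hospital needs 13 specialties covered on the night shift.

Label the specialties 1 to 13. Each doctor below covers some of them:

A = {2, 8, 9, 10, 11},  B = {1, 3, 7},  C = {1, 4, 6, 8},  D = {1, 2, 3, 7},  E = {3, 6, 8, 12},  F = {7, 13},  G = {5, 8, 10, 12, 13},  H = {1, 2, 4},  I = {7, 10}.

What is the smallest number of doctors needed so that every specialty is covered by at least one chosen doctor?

Take {A, B, C, G}. Their union is {1, 2, 3, 4, 5, 6, 7, 8, 9, 10, 11, 12, 13}, which is all 13 specialties.
Only A contains 9, so A is forced; the remaining 8 specialties need at least 3 more doctors (each remaining doctor adds at most 3) — so at least 4 doctors are needed, and 4 is optimal.

4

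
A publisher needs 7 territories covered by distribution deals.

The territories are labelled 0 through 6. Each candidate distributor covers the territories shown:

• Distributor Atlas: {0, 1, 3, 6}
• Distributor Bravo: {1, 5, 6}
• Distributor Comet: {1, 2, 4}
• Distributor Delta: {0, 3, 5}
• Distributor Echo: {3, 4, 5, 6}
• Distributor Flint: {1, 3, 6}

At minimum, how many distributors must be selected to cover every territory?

Take {Comet, Delta, Flint}. Their union is {0, 1, 2, 3, 4, 5, 6}, which is all 7 territories.
Only Comet contains 2, so Comet is forced; the remaining 4 territories need at least 2 more distributors (each remaining distributor adds at most 3) — so at least 3 distributors are needed, and 3 is optimal.

3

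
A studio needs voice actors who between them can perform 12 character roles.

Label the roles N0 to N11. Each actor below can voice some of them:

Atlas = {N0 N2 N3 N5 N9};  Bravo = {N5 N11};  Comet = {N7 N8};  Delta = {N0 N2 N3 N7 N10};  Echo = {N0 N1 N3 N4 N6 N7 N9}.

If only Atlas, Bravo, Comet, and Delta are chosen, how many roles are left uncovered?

Union of Atlas, Bravo, Comet, Delta = {N0, N2, N3, N5, N7, N8, N9, N10, N11}.
Not covered: N1, N4, N6 — 3 roles.

3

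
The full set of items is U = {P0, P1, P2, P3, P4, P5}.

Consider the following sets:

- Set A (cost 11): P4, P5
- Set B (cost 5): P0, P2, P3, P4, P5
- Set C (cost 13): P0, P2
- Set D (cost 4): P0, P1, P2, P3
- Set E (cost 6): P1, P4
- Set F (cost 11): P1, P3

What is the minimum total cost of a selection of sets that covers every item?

B, D together cover every item (B ∪ D = {P0, P1, P2, P3, P4, P5}); total cost 5 + 4 = 9.
No covering selection has total cost below 9.

9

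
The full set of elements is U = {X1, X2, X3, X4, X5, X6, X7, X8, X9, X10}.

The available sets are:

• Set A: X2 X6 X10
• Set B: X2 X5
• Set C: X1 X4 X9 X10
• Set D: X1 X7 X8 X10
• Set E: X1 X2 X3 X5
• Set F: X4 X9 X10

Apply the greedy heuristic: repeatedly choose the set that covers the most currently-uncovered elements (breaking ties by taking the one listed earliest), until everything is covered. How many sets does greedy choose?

4

Greedy: pick C (covers 4 new) → pick E (covers 3 new) → pick D (covers 2 new) → pick A (covers 1 new). Total picks: 4.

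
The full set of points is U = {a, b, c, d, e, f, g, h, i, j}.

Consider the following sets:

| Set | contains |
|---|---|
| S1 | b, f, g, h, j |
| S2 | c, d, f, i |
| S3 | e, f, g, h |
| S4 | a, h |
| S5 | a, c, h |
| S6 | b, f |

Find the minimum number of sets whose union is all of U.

Take {S1, S2, S3, S5}. Their union is {a, b, c, d, e, f, g, h, i, j}, which is all 10 points.
No 3 of the 6 sets cover everything (all 20 combinations miss at least one point), so 4 is optimal.

4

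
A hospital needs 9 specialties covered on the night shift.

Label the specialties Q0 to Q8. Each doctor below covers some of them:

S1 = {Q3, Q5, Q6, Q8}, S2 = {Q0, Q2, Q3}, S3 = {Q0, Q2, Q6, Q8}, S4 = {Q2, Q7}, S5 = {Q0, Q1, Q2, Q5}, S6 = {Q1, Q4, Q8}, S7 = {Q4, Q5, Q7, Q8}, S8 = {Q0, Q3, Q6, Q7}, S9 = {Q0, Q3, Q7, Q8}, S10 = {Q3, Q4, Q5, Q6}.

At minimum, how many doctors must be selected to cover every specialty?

3

S5 and S7 and S10 together: S5 ∪ S7 ∪ S10 = {Q0, Q1, Q2, Q3, Q4, Q5, Q6, Q7, Q8} — every specialty is covered.
Each doctor has at most 4 specialties, and 2·4 = 8 < 9 — so at least 3 doctors are needed, and 3 is optimal.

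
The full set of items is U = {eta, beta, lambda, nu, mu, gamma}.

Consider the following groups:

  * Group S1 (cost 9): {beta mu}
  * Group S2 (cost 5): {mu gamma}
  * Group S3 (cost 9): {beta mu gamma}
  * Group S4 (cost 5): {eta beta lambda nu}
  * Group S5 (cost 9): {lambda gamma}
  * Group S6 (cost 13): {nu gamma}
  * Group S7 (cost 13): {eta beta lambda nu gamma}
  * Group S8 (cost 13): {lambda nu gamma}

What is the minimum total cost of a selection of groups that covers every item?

10

S2, S4 together cover every item (S2 ∪ S4 = {eta, beta, lambda, nu, mu, gamma}); total cost 5 + 5 = 10.
No covering selection has total cost below 10.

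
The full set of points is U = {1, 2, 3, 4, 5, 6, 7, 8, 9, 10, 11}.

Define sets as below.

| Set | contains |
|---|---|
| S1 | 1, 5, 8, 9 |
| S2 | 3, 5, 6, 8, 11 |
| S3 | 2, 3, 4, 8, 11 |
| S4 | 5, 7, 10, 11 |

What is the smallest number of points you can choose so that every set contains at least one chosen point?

2

Take H = {8, 11}. Each listed set contains at least one of these, so H is a hitting set of size 2.
No single point lies in every set, so at least 2 are needed and 2 is optimal.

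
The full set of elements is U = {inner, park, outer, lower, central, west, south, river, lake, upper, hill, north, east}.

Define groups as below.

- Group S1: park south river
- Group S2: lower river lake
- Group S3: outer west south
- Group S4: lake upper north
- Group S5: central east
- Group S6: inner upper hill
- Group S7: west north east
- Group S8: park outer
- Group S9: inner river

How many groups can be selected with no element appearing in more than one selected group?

4

S4, S5, S8, S9 are pairwise disjoint (S4={lake,upper,north}; S5={central,east}; S8={park,outer}; S9={inner,river}).
Every remaining group overlaps one of these, and no 5 of the listed groups are pairwise disjoint, so 4 is the maximum.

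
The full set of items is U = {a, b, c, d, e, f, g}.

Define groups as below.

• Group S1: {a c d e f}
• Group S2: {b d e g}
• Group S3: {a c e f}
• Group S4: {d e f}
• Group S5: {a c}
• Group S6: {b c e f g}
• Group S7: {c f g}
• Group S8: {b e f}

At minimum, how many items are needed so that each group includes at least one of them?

2

Take H = {c, e}. Each listed group contains at least one of these, so H is a hitting set of size 2.
The groups S5, S8 are pairwise disjoint, so any hitting set needs a separate item for each — at least 2. Hence 2 is optimal.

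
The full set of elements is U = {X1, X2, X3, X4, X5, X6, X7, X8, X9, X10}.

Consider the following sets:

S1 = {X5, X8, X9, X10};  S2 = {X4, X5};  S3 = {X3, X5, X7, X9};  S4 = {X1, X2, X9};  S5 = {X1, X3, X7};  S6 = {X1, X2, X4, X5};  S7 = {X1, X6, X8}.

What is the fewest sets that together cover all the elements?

4

Take {S1, S3, S6, S7}. Their union is {X1, X2, X3, X4, X5, X6, X7, X8, X9, X10}, which is all 10 elements.
No 3 of the 7 sets cover everything (all 35 combinations miss at least one element), so 4 is optimal.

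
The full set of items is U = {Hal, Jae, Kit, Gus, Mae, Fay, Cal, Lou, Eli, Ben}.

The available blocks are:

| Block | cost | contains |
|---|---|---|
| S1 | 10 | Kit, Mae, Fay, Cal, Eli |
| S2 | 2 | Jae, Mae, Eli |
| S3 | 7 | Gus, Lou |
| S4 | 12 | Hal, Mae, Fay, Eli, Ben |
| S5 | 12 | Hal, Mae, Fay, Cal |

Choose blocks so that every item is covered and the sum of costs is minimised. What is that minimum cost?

31

S1, S2, S3, S4 together cover every item (S1 ∪ S2 ∪ S3 ∪ S4 = {Hal, Jae, Kit, Gus, Mae, Fay, Cal, Lou, Eli, Ben}); total cost 10 + 2 + 7 + 12 = 31.
No covering selection has total cost below 31.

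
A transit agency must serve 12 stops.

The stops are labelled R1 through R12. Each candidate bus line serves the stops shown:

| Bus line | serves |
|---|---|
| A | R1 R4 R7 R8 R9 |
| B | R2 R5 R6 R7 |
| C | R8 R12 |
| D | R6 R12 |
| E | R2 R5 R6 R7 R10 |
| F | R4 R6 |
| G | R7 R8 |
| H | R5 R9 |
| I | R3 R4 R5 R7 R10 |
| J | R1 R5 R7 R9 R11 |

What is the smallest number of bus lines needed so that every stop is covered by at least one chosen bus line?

B and C and I and J together: B ∪ C ∪ I ∪ J = {R1, R2, R3, R4, R5, R6, R7, R8, R9, R10, R11, R12} — every stop is covered.
Only I contains R3, so I is forced; the remaining 7 stops need at least 3 more bus lines (each remaining bus line adds at most 3) — so at least 4 bus lines are needed, and 4 is optimal.

4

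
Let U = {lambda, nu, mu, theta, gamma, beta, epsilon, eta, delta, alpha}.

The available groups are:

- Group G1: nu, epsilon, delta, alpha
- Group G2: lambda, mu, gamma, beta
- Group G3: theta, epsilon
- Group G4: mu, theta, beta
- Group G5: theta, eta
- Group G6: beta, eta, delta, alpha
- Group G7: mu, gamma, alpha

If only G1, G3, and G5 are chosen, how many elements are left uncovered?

4

Union of G1, G3, G5 = {nu, theta, epsilon, eta, delta, alpha}.
Not covered: lambda, mu, gamma, beta — 4 elements.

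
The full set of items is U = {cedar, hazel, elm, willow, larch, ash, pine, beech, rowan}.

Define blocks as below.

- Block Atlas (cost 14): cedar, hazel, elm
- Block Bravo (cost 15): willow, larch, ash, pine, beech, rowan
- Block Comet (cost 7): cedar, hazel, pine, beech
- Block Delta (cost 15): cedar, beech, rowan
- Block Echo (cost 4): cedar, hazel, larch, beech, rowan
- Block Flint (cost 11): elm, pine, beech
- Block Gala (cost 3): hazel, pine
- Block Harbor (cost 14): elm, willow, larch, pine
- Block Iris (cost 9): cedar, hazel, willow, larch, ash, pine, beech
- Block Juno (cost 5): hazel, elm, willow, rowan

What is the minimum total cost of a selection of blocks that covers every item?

Iris, Juno together cover every item (Iris ∪ Juno = {cedar, hazel, elm, willow, larch, ash, pine, beech, rowan}); total cost 9 + 5 = 14.
The greedy pick Echo, Juno, Gala, Iris costs 21; no covering selection beats 14.

14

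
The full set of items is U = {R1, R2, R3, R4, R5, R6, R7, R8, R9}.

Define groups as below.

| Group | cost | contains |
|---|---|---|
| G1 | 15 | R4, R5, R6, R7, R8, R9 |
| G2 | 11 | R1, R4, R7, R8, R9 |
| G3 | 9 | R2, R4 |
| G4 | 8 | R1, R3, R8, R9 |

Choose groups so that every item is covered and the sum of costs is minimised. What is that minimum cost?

32

G1, G3, G4 together cover every item (G1 ∪ G3 ∪ G4 = {R1, R2, R3, R4, R5, R6, R7, R8, R9}); total cost 15 + 9 + 8 = 32.
No covering selection has total cost below 32.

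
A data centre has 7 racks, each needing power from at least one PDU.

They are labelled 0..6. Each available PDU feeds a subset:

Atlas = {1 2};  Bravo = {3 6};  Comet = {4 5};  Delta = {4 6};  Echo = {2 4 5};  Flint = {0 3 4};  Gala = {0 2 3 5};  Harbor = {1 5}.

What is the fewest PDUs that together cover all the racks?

Take {Atlas, Delta, Gala}. Their union is {0, 1, 2, 3, 4, 5, 6}, which is all 7 racks.
No 2 of the 8 PDUs cover everything (all 28 combinations miss at least one rack), so 3 is optimal.

3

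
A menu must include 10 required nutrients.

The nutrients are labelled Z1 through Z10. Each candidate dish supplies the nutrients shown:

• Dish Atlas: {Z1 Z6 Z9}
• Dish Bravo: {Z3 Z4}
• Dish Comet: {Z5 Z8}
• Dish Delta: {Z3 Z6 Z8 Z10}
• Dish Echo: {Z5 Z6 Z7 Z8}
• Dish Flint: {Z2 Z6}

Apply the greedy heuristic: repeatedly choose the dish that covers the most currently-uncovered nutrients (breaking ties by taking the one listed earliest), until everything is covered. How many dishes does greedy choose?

Greedy: pick Delta (covers 4 new) → pick Atlas (covers 2 new) → pick Echo (covers 2 new) → pick Bravo (covers 1 new) → pick Flint (covers 1 new). Total picks: 5.

5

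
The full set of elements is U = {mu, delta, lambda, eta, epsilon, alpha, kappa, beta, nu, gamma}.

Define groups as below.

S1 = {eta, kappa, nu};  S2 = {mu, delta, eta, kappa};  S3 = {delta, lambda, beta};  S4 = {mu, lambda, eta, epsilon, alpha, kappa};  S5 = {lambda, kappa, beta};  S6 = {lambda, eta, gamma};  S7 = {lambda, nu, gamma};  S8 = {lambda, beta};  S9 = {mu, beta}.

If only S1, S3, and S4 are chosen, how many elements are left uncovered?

Union of S1, S3, S4 = {mu, delta, lambda, eta, epsilon, alpha, kappa, beta, nu}.
Not covered: gamma — 1 element.

1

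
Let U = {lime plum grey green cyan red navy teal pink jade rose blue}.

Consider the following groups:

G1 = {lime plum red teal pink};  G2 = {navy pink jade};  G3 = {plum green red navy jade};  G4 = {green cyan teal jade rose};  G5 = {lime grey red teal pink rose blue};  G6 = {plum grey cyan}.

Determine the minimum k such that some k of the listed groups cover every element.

3

Take {G3, G5, G6}. Their union is {lime, plum, grey, green, cyan, red, navy, teal, pink, jade, rose, blue}, which is all 12 elements.
Only G5 contains blue, so G5 is forced; the remaining 5 elements need at least 2 more groups (each remaining group adds at most 4) — so at least 3 groups are needed, and 3 is optimal.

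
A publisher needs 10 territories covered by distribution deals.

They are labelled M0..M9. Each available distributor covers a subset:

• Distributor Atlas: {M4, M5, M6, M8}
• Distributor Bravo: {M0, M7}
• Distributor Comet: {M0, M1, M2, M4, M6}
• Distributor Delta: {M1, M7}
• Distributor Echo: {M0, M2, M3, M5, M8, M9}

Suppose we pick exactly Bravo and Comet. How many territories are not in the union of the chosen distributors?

Union of Bravo, Comet = {M0, M1, M2, M4, M6, M7}.
Not covered: M3, M5, M8, M9 — 4 territories.

4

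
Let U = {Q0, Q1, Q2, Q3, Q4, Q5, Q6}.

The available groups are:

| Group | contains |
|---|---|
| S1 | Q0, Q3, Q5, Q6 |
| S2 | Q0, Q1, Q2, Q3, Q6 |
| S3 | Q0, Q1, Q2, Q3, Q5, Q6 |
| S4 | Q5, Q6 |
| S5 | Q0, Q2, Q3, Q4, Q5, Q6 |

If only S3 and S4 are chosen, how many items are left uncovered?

1

Union of S3, S4 = {Q0, Q1, Q2, Q3, Q5, Q6}.
Not covered: Q4 — 1 item.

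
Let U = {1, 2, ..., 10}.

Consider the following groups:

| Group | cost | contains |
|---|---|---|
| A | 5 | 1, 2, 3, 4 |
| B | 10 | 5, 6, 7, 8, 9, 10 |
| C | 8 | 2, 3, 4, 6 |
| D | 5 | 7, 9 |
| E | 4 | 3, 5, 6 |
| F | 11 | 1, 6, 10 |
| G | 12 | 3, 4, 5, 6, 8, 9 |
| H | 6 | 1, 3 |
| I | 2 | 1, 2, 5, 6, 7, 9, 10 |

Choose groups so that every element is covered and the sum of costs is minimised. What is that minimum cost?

14

G, I together cover every element (G ∪ I = {1, 2, 3, 4, 5, 6, 7, 8, 9, 10}); total cost 12 + 2 = 14.
The greedy pick I, A, B costs 17; no covering selection beats 14.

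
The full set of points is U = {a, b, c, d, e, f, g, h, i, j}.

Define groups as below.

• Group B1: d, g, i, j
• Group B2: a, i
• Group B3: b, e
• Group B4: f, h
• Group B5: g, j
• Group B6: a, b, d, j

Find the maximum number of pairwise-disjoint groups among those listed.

4

B2, B3, B4, B5 are pairwise disjoint (B2={a,i}; B3={b,e}; B4={f,h}; B5={g,j}).
Every remaining group overlaps one of these, and no 5 of the listed groups are pairwise disjoint, so 4 is the maximum.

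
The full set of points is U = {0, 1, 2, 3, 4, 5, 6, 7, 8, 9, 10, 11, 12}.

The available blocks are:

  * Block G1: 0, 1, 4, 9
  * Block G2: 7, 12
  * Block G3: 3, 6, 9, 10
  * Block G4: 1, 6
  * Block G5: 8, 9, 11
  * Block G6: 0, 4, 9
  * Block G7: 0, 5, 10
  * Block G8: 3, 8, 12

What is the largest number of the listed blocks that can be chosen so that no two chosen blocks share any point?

4

G2, G4, G5, G7 are pairwise disjoint (G2={7,12}; G4={1,6}; G5={8,9,11}; G7={0,5,10}).
Every remaining block overlaps one of these, and no 5 of the listed blocks are pairwise disjoint, so 4 is the maximum.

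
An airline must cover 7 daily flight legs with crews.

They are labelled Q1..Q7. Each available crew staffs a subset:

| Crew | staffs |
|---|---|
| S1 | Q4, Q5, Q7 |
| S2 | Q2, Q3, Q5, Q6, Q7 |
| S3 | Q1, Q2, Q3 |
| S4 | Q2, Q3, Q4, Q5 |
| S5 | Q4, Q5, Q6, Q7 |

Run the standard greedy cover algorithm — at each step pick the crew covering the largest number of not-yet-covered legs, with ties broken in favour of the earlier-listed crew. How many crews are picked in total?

Greedy: pick S2 (covers 5 new) → pick S1 (covers 1 new) → pick S3 (covers 1 new). Total picks: 3.
(The true minimum cover uses only 2 crews, so greedy is not optimal here.)

3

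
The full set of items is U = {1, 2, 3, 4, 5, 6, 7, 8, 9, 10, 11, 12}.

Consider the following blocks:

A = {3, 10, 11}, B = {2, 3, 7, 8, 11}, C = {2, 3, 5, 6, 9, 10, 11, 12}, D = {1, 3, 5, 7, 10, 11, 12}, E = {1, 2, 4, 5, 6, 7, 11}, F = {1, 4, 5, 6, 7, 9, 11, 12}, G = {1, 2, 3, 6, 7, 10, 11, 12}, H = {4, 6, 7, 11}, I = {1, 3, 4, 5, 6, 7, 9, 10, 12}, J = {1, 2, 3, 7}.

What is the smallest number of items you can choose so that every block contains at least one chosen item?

2

T = {7, 11} meets every block (each contains at least one member of T), and |T| = 2.
No single item lies in every block, so at least 2 are needed and 2 is optimal.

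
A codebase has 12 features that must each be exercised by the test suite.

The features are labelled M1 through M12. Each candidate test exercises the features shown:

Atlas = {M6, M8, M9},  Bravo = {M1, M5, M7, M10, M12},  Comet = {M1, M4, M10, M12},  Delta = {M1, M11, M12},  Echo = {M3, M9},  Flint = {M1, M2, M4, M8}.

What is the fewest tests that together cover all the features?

5

Atlas and Bravo and Delta and Echo and Flint together: Atlas ∪ Bravo ∪ Delta ∪ Echo ∪ Flint = {M1, M2, M3, M4, M5, M6, M7, M8, M9, M10, M11, M12} — every feature is covered.
No 4 of the 6 tests cover everything (all 15 combinations miss at least one feature), so 5 is optimal.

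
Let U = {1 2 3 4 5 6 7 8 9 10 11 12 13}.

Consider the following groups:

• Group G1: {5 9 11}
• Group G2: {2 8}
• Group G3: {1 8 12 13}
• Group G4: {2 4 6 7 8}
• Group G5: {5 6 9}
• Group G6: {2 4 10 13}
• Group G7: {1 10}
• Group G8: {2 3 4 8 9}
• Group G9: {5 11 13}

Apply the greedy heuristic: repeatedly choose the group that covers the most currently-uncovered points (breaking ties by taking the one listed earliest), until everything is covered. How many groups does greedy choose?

Greedy: pick G4 (covers 5 new) → pick G1 (covers 3 new) → pick G3 (covers 3 new) → pick G6 (covers 1 new) → pick G8 (covers 1 new). Total picks: 5.

5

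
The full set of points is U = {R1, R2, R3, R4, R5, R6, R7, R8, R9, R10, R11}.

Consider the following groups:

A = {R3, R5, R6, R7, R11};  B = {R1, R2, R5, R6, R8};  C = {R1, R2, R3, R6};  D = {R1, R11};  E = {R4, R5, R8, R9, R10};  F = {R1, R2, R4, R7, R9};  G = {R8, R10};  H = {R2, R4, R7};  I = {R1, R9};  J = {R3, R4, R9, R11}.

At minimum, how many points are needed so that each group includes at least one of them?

4

The 4 points {R1, R2, R3, R10} hit every group.
No choice of 3 points meets every group, so 4 is the minimum.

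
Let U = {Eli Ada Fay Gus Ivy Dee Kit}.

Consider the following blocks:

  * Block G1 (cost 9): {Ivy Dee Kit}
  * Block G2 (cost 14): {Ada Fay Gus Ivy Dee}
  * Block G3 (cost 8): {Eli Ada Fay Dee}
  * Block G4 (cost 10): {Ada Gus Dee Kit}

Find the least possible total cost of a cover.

27

G1, G3, G4 together cover every point (G1 ∪ G3 ∪ G4 = {Eli, Ada, Fay, Gus, Ivy, Dee, Kit}); total cost 9 + 8 + 10 = 27.
No covering selection has total cost below 27.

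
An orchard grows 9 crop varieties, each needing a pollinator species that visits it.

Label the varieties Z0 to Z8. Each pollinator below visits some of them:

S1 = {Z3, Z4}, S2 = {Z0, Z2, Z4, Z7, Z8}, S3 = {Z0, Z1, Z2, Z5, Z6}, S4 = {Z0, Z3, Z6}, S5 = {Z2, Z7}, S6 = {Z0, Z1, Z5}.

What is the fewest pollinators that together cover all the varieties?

3

Take {S2, S3, S4}. Their union is {Z0, Z1, Z2, Z3, Z4, Z5, Z6, Z7, Z8}, which is all 9 varieties.
Only S2 contains Z8, so S2 is forced; the remaining 4 varieties need at least 2 more pollinators (each remaining pollinator adds at most 3) — so at least 3 pollinators are needed, and 3 is optimal.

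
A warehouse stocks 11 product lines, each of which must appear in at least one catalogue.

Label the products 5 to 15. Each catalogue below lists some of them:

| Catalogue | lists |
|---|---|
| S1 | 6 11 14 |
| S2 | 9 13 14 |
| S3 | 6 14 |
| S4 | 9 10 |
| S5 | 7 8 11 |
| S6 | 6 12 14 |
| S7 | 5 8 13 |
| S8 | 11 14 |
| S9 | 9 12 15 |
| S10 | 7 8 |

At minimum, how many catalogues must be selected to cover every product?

5

S3 and S4 and S5 and S7 and S9 together: S3 ∪ S4 ∪ S5 ∪ S7 ∪ S9 = {5, 6, 7, 8, 9, 10, 11, 12, 13, 14, 15} — every product is covered.
No 4 of the 10 catalogues cover everything (all 210 combinations miss at least one product), so 5 is optimal.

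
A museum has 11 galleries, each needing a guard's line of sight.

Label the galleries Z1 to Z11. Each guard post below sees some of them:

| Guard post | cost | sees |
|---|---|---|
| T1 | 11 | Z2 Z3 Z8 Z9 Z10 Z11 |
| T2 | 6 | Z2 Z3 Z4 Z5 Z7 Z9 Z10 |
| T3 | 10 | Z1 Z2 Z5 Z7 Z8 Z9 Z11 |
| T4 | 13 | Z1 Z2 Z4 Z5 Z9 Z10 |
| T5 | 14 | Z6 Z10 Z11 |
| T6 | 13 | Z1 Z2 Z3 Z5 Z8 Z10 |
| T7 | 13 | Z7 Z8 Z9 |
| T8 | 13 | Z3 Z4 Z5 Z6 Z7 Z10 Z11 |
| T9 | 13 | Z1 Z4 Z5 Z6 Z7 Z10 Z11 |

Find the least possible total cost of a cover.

23

T3, T8 together cover every gallery (T3 ∪ T8 = {Z1, Z2, Z3, Z4, Z5, Z6, Z7, Z8, Z9, Z10, Z11}); total cost 10 + 13 = 23.
The greedy pick T2, T3, T8 costs 29; no covering selection beats 23.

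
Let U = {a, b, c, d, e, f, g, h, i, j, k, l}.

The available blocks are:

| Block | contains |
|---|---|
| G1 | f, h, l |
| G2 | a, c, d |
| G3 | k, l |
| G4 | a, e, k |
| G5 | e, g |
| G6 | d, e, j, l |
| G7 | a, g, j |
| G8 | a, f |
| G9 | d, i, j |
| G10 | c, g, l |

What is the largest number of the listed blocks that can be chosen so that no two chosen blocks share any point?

G3, G5, G8, G9 are pairwise disjoint (G3={k,l}; G5={e,g}; G8={a,f}; G9={d,i,j}).
Every remaining block overlaps one of these, and no 5 of the listed blocks are pairwise disjoint, so 4 is the maximum.

4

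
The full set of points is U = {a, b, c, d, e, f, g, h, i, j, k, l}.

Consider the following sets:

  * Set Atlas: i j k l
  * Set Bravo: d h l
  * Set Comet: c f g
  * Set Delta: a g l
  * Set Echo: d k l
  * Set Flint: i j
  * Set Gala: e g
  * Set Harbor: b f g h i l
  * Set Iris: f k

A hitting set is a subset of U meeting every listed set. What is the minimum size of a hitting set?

4

Take T = {g, i, k, l}. Each listed set contains at least one of these, so T is a hitting set of size 4.
The sets Bravo, Flint, Gala, Iris are pairwise disjoint, so any hitting set needs a separate point for each — at least 4. Hence 4 is optimal.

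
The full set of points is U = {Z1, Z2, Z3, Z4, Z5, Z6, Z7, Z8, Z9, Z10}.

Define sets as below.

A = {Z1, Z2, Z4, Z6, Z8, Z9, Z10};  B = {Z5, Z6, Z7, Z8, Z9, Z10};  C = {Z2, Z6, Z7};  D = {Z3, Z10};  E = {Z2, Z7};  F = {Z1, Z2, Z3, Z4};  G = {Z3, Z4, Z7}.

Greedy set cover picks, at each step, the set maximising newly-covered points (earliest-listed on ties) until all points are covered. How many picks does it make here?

Greedy: pick A (covers 7 new) → pick B (covers 2 new) → pick D (covers 1 new). Total picks: 3.
(The true minimum cover uses only 2 sets, so greedy is not optimal here.)

3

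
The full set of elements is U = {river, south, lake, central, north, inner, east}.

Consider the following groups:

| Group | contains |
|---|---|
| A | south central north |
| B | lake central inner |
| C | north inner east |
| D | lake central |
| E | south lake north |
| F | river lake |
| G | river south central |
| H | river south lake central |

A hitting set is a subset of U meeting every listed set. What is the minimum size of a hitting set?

3

Take T = {lake, central, north}. Each listed group contains at least one of these, so T is a hitting set of size 3.
No choice of 2 elements meets every group, so 3 is the minimum.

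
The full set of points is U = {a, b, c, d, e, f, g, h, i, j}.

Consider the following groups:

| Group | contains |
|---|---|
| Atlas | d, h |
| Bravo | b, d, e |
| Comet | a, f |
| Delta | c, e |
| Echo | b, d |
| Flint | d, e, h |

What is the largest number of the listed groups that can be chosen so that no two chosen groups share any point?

Atlas, Comet, Delta are pairwise disjoint (Atlas={d,h}; Comet={a,f}; Delta={c,e}).
Every remaining group overlaps one of these, and no 4 of the listed groups are pairwise disjoint, so 3 is the maximum.

3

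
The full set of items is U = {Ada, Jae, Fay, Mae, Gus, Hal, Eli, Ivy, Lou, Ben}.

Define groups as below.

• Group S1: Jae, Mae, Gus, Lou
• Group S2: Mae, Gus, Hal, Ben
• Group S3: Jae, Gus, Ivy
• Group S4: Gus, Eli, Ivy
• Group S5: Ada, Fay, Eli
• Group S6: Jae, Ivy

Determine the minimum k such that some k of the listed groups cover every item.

S1 and S2 and S4 and S5 together: S1 ∪ S2 ∪ S4 ∪ S5 = {Ada, Jae, Fay, Mae, Gus, Hal, Eli, Ivy, Lou, Ben} — every item is covered.
No 3 of the 6 groups cover everything (all 20 combinations miss at least one item), so 4 is optimal.

4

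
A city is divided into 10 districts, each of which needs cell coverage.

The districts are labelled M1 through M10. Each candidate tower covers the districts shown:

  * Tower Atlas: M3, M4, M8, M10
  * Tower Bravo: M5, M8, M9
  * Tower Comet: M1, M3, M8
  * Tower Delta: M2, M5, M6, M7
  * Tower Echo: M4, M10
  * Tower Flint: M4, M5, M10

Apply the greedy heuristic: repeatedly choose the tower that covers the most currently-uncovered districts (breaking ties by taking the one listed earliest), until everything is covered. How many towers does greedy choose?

Greedy: pick Atlas (covers 4 new) → pick Delta (covers 4 new) → pick Bravo (covers 1 new) → pick Comet (covers 1 new). Total picks: 4.

4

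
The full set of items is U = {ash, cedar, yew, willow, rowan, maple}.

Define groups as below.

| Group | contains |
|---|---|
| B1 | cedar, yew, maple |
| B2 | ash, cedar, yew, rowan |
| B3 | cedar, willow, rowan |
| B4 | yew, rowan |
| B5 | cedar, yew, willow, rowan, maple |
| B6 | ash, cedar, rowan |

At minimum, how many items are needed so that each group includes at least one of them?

H = {rowan, maple} meets every group (each contains at least one member of H), and |H| = 2.
No single item lies in every group, so at least 2 are needed and 2 is optimal.

2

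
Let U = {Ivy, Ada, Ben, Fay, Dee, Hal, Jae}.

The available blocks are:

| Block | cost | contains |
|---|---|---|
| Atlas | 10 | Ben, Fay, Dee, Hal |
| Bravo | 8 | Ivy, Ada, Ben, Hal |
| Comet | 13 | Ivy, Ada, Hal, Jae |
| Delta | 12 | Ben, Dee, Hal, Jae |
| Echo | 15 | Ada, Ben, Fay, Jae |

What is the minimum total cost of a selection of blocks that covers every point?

Atlas, Comet together cover every point (Atlas ∪ Comet = {Ivy, Ada, Ben, Fay, Dee, Hal, Jae}); total cost 10 + 13 = 23.
The greedy pick Bravo, Atlas, Delta costs 30; no covering selection beats 23.

23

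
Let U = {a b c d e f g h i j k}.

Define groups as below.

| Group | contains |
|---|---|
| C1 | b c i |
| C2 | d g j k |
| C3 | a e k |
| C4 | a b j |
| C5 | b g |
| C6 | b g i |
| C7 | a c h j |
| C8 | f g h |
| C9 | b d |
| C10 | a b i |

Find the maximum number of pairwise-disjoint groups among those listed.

C3, C8, C9 are pairwise disjoint (C3={a,e,k}; C8={f,g,h}; C9={b,d}).
Every remaining group overlaps one of these, and no 4 of the listed groups are pairwise disjoint, so 3 is the maximum.

3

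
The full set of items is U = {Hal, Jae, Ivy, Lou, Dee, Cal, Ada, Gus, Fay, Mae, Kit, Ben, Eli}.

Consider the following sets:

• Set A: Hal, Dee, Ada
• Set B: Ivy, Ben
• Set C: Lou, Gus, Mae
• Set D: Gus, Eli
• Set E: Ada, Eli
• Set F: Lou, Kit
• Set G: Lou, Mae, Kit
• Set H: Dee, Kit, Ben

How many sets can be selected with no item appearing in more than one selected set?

4

A, B, D, F are pairwise disjoint (A={Hal,Dee,Ada}; B={Ivy,Ben}; D={Gus,Eli}; F={Lou,Kit}).
Every remaining set overlaps one of these, and no 5 of the listed sets are pairwise disjoint, so 4 is the maximum.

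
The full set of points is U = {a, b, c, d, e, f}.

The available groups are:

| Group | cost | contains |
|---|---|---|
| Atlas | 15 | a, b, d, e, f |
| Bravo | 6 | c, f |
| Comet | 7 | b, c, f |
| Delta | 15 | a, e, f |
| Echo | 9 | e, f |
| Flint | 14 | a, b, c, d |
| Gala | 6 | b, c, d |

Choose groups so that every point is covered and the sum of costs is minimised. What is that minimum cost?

Atlas, Gala together cover every point (Atlas ∪ Gala = {a, b, c, d, e, f}); total cost 15 + 6 = 21.
The greedy pick Gala, Echo, Flint costs 29; no covering selection beats 21.

21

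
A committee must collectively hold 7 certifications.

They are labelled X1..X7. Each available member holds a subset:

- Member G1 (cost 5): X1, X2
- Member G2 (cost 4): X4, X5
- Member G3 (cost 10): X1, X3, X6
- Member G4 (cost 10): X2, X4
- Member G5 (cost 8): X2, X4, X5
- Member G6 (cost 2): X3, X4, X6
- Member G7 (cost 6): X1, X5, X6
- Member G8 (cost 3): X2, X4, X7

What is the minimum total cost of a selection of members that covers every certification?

G6, G7, G8 together cover every certification (G6 ∪ G7 ∪ G8 = {X1, X2, X3, X4, X5, X6, X7}); total cost 2 + 6 + 3 = 11.
No covering selection has total cost below 11.

11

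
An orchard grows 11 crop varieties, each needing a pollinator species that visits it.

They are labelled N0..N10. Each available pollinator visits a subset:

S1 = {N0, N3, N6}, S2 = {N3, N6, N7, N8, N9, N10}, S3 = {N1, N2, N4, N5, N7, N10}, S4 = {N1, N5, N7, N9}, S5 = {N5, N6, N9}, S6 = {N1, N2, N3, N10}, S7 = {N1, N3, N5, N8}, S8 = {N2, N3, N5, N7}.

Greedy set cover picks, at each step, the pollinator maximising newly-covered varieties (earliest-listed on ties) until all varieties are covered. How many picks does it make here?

Greedy: pick S2 (covers 6 new) → pick S3 (covers 4 new) → pick S1 (covers 1 new). Total picks: 3.

3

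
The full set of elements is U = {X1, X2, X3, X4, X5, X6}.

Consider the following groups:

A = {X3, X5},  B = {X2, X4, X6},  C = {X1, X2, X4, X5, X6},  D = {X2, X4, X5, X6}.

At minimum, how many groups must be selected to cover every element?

Take {A, C}. Their union is {X1, X2, X3, X4, X5, X6}, which is all 6 elements.
No single group has all 6 elements (the largest, C, has 5), so 2 is optimal.

2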